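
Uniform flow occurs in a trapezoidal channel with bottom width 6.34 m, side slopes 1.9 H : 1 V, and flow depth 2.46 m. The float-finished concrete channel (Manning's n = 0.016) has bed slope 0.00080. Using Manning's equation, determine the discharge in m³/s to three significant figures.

A = (b + z·y)·y = (6.34 + 1.9×2.46)×2.46 = 27.09 m²
P = b + 2y√(1+z²) = 6.34 + 2×2.46×√(1+1.9²) = 16.90 m
R = A/P = 27.09/16.90 = 1.603 m
Q = (1/n)·A·R^(2/3)·S^(1/2) = (1/0.016) × 27.09 × 1.603^(2/3) × 0.00080^(1/2) = 65.60 m³/s

65.6 m³/s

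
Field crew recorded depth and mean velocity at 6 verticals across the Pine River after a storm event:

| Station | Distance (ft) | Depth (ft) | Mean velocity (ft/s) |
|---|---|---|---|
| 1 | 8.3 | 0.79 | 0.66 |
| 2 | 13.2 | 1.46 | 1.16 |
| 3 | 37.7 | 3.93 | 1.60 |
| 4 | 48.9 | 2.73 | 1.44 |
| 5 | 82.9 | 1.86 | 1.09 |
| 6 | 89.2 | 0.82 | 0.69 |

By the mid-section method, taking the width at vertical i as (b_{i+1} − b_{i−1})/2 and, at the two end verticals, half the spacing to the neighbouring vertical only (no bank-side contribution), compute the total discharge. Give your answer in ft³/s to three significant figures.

w_1 = (13.2 − 8.3)/2 = 2.45 ft; q_1 = 0.66 × 0.79 × 2.45 = 1.277 ft³/s
w_2 = (37.7 − 8.3)/2 = 14.7 ft; q_2 = 1.16 × 1.46 × 14.7 = 24.90 ft³/s
w_3 = (48.9 − 13.2)/2 = 17.85 ft; q_3 = 1.60 × 3.93 × 17.85 = 112.2 ft³/s
w_4 = (82.9 − 37.7)/2 = 22.6 ft; q_4 = 1.44 × 2.73 × 22.6 = 88.85 ft³/s
w_5 = (89.2 − 48.9)/2 = 20.15 ft; q_5 = 1.09 × 1.86 × 20.15 = 40.85 ft³/s
w_6 = (89.2 − 82.9)/2 = 3.15 ft; q_6 = 0.69 × 0.82 × 3.15 = 1.782 ft³/s
Q = Σ qᵢ = 269.9 ft³/s

270 ft³/s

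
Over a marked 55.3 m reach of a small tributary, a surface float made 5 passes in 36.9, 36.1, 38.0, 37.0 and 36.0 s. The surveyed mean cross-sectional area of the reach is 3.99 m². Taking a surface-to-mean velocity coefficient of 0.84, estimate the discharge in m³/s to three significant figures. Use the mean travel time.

5.04 m³/s

t̄ = (36.9 + 36.1 + 38.0 + 37.0 + 36.0) / 5 = 36.8 s
v_surface = L / t̄ = 55.3 / 36.8 = 1.503 m/s
v_mean = 0.84 × 1.503 = 1.262 m/s
Q = A × v_mean = 3.99 × 1.262 = 5.037 m³/s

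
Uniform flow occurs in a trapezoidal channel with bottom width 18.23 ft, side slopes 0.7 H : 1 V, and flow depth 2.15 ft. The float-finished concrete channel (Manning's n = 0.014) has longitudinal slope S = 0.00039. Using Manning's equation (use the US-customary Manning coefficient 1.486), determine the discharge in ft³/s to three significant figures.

132 ft³/s

A = (b + z·y)·y = (18.23 + 0.7×2.15)×2.15 = 42.43 ft²
P = b + 2y√(1+z²) = 18.23 + 2×2.15×√(1+0.7²) = 23.48 ft
R = A/P = 42.43/23.48 = 1.807 ft
Q = (1.486/n)·A·R^(2/3)·S^(1/2) = (1.486/0.014) × 42.43 × 1.807^(2/3) × 0.00039^(1/2) = 132.0 ft³/s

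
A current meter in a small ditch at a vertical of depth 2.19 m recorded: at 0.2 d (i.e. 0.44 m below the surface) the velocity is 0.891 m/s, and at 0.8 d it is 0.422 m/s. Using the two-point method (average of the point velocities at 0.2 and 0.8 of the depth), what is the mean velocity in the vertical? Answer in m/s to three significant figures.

0.657 m/s

v̄ = (0.891 + 0.422) / 2 = 0.6565 m/s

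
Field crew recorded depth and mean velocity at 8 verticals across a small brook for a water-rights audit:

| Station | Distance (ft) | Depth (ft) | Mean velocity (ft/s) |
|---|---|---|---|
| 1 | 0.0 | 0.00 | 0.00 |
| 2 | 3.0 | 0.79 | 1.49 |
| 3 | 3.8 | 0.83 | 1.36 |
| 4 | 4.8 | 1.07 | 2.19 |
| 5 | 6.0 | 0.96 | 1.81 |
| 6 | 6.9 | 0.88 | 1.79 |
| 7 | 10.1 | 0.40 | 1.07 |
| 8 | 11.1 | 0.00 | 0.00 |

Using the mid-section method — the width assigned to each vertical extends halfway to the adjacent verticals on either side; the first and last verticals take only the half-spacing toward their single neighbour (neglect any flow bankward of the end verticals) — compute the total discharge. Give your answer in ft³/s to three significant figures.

w_2 = (3.8 − 0.0)/2 = 1.9 ft; q_2 = 1.49 × 0.79 × 1.9 = 2.236 ft³/s
w_3 = (4.8 − 3.0)/2 = 0.9 ft; q_3 = 1.36 × 0.83 × 0.9 = 1.016 ft³/s
w_4 = (6.0 − 3.8)/2 = 1.1 ft; q_4 = 2.19 × 1.07 × 1.1 = 2.578 ft³/s
w_5 = (6.9 − 4.8)/2 = 1.05 ft; q_5 = 1.81 × 0.96 × 1.05 = 1.824 ft³/s
w_6 = (10.1 − 6.0)/2 = 2.05 ft; q_6 = 1.79 × 0.88 × 2.05 = 3.229 ft³/s
w_7 = (11.1 − 6.9)/2 = 2.1 ft; q_7 = 1.07 × 0.40 × 2.1 = 0.8988 ft³/s
Stations 1, 8 contribute zero (depth or velocity is 0).
Q = Σ qᵢ = 11.78 ft³/s

11.8 ft³/s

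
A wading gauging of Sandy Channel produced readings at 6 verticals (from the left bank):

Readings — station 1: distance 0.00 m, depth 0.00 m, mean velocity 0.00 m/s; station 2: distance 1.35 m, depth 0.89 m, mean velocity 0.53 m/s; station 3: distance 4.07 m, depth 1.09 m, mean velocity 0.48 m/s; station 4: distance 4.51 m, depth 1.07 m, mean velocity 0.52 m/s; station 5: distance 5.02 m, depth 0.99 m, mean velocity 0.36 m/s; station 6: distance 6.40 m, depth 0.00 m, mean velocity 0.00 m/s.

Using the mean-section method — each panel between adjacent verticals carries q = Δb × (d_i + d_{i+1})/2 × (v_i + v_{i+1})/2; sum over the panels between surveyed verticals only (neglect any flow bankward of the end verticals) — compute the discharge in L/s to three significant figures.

2110 L/s

Panel 1-2: Δb = 1.35 m, d̄ = (0.00+0.89)/2 = 0.445, v̄ = (0.00+0.53)/2 = 0.265 → q = 1.35×0.445×0.265 = 0.1592 m³/s
Panel 2-3: Δb = 2.72 m, d̄ = (0.89+1.09)/2 = 0.99, v̄ = (0.53+0.48)/2 = 0.505 → q = 2.72×0.99×0.505 = 1.360 m³/s
Panel 3-4: Δb = 0.44 m, d̄ = (1.09+1.07)/2 = 1.08, v̄ = (0.48+0.52)/2 = 0.5 → q = 0.44×1.08×0.5 = 0.2376 m³/s
Panel 4-5: Δb = 0.51 m, d̄ = (1.07+0.99)/2 = 1.03, v̄ = (0.52+0.36)/2 = 0.44 → q = 0.51×1.03×0.44 = 0.2311 m³/s
Panel 5-6: Δb = 1.38 m, d̄ = (0.99+0.00)/2 = 0.495, v̄ = (0.36+0.00)/2 = 0.18 → q = 1.38×0.495×0.18 = 0.1230 m³/s
Q = Σ q = 2.111 m³/s
= 2.111 × 1000 = 2111 L/s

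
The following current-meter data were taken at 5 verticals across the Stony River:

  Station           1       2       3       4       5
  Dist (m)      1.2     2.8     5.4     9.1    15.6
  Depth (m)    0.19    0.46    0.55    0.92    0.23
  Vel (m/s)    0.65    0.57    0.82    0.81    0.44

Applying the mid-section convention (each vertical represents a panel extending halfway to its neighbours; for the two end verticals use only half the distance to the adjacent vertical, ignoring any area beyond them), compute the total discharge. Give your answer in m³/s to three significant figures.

w_1 = (2.8 − 1.2)/2 = 0.8 m; q_1 = 0.65 × 0.19 × 0.8 = 0.09880 m³/s
w_2 = (5.4 − 1.2)/2 = 2.1 m; q_2 = 0.57 × 0.46 × 2.1 = 0.5506 m³/s
w_3 = (9.1 − 2.8)/2 = 3.15 m; q_3 = 0.82 × 0.55 × 3.15 = 1.421 m³/s
w_4 = (15.6 − 5.4)/2 = 5.1 m; q_4 = 0.81 × 0.92 × 5.1 = 3.801 m³/s
w_5 = (15.6 − 9.1)/2 = 3.25 m; q_5 = 0.44 × 0.23 × 3.25 = 0.3289 m³/s
Q = Σ qᵢ = 6.199 m³/s

6.20 m³/s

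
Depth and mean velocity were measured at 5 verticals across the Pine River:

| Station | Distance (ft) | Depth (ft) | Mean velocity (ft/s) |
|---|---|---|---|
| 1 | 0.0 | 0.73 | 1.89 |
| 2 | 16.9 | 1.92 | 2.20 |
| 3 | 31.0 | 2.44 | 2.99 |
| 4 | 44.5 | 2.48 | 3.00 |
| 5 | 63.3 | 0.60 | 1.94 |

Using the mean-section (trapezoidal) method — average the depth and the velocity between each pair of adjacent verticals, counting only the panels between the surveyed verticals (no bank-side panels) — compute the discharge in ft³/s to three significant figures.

297 ft³/s

Panel 1-2: Δb = 16.9 ft, d̄ = (0.73+1.92)/2 = 1.325, v̄ = (1.89+2.20)/2 = 2.045 → q = 16.9×1.325×2.045 = 45.79 ft³/s
Panel 2-3: Δb = 14.1 ft, d̄ = (1.92+2.44)/2 = 2.18, v̄ = (2.20+2.99)/2 = 2.595 → q = 14.1×2.18×2.595 = 79.77 ft³/s
Panel 3-4: Δb = 13.5 ft, d̄ = (2.44+2.48)/2 = 2.46, v̄ = (2.99+3.00)/2 = 2.995 → q = 13.5×2.46×2.995 = 99.46 ft³/s
Panel 4-5: Δb = 18.8 ft, d̄ = (2.48+0.60)/2 = 1.54, v̄ = (3.00+1.94)/2 = 2.47 → q = 18.8×1.54×2.47 = 71.51 ft³/s
Q = Σ q = 296.5 ft³/s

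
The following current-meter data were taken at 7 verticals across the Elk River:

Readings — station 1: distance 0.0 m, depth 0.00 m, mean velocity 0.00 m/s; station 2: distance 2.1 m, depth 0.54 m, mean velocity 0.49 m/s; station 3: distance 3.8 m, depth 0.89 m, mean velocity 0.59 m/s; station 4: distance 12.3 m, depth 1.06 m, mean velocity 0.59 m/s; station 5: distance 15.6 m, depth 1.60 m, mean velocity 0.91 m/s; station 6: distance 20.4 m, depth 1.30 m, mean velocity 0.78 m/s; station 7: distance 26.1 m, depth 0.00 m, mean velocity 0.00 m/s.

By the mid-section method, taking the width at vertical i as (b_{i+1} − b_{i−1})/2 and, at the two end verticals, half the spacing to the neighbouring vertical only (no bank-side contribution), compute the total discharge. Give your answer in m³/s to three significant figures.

w_2 = (3.8 − 0.0)/2 = 1.9 m; q_2 = 0.49 × 0.54 × 1.9 = 0.5027 m³/s
w_3 = (12.3 − 2.1)/2 = 5.1 m; q_3 = 0.59 × 0.89 × 5.1 = 2.678 m³/s
w_4 = (15.6 − 3.8)/2 = 5.9 m; q_4 = 0.59 × 1.06 × 5.9 = 3.690 m³/s
w_5 = (20.4 − 12.3)/2 = 4.05 m; q_5 = 0.91 × 1.60 × 4.05 = 5.897 m³/s
w_6 = (26.1 − 15.6)/2 = 5.25 m; q_6 = 0.78 × 1.30 × 5.25 = 5.324 m³/s
Stations 1, 7 contribute zero (depth or velocity is 0).
Q = Σ qᵢ = 18.09 m³/s

18.1 m³/s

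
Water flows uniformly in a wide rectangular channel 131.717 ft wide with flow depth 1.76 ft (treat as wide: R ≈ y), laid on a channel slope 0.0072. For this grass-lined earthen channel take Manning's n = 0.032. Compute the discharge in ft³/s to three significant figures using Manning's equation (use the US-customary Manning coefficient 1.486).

1330 ft³/s

A = b·y = 131.717 × 1.76 = 231.8 ft²
Wide channel: R ≈ y = 1.76 ft
Q = (1.486/n)·A·R^(2/3)·S^(1/2) = (1.486/0.032) × 231.8 × 1.760^(2/3) × 0.0072^(1/2) = 1332 ft³/s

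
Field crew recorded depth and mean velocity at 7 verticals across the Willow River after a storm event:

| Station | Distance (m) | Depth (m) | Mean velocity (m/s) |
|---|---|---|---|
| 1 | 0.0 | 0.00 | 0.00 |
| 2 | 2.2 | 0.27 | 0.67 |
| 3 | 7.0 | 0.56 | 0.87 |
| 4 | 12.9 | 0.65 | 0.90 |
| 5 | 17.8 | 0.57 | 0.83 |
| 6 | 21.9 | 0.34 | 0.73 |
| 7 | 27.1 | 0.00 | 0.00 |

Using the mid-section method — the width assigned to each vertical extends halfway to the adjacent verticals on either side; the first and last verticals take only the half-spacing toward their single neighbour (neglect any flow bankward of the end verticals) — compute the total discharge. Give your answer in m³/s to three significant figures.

w_2 = (7.0 − 0.0)/2 = 3.5 m; q_2 = 0.67 × 0.27 × 3.5 = 0.6332 m³/s
w_3 = (12.9 − 2.2)/2 = 5.35 m; q_3 = 0.87 × 0.56 × 5.35 = 2.607 m³/s
w_4 = (17.8 − 7.0)/2 = 5.4 m; q_4 = 0.90 × 0.65 × 5.4 = 3.159 m³/s
w_5 = (21.9 − 12.9)/2 = 4.5 m; q_5 = 0.83 × 0.57 × 4.5 = 2.129 m³/s
w_6 = (27.1 − 17.8)/2 = 4.65 m; q_6 = 0.73 × 0.34 × 4.65 = 1.154 m³/s
Stations 1, 7 contribute zero (depth or velocity is 0).
Q = Σ qᵢ = 9.682 m³/s

9.68 m³/s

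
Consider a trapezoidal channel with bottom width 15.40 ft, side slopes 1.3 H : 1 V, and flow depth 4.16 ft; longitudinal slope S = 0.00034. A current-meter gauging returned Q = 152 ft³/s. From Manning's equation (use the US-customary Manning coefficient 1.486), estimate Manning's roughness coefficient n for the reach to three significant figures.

0.0323

A = (b + z·y)·y = (15.40 + 1.3×4.16)×4.16 = 86.56 ft²
P = b + 2y√(1+z²) = 15.40 + 2×4.16×√(1+1.3²) = 29.05 ft
R = A/P = 86.56/29.05 = 2.980 ft
n = (1.486/Q)·A·R^(2/3)·S^(1/2) = (1.486/152) × 86.56 × 2.071 × 0.01844 = 0.03231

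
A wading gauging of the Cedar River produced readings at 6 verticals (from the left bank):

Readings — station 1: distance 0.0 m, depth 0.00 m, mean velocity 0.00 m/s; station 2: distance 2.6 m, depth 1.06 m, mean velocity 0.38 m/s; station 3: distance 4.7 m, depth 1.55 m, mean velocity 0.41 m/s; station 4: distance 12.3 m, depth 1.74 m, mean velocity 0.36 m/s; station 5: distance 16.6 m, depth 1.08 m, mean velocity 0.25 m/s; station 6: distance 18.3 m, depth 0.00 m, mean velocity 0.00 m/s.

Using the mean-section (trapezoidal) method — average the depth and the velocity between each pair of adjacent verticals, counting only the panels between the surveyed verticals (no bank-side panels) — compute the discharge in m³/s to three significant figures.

8.12 m³/s

Panel 1-2: Δb = 2.6 m, d̄ = (0.00+1.06)/2 = 0.53, v̄ = (0.00+0.38)/2 = 0.19 → q = 2.6×0.53×0.19 = 0.2618 m³/s
Panel 2-3: Δb = 2.1 m, d̄ = (1.06+1.55)/2 = 1.305, v̄ = (0.38+0.41)/2 = 0.395 → q = 2.1×1.305×0.395 = 1.082 m³/s
Panel 3-4: Δb = 7.6 m, d̄ = (1.55+1.74)/2 = 1.645, v̄ = (0.41+0.36)/2 = 0.385 → q = 7.6×1.645×0.385 = 4.813 m³/s
Panel 4-5: Δb = 4.3 m, d̄ = (1.74+1.08)/2 = 1.41, v̄ = (0.36+0.25)/2 = 0.305 → q = 4.3×1.41×0.305 = 1.849 m³/s
Panel 5-6: Δb = 1.7 m, d̄ = (1.08+0.00)/2 = 0.54, v̄ = (0.25+0.00)/2 = 0.125 → q = 1.7×0.54×0.125 = 0.1148 m³/s
Q = Σ q = 8.122 m³/s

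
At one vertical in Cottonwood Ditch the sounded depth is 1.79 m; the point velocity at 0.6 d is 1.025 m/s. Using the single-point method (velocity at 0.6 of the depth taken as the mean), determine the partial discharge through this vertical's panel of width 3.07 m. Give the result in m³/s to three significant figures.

5.63 m³/s

v̄ = v₀.₆ = 1.025 m/s
q = v̄ × d × w = 1.025 × 1.79 × 3.07 = 5.633 m³/s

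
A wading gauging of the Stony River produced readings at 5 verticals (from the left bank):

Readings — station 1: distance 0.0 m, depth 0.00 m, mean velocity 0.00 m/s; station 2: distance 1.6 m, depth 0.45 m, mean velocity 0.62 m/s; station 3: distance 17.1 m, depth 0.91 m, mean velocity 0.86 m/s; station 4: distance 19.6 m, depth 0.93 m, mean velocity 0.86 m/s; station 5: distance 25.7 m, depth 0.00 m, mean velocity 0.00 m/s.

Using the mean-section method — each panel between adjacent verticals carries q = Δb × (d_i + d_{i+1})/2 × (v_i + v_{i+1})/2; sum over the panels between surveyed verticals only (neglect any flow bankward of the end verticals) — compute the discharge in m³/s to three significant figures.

Panel 1-2: Δb = 1.6 m, d̄ = (0.00+0.45)/2 = 0.225, v̄ = (0.00+0.62)/2 = 0.31 → q = 1.6×0.225×0.31 = 0.1116 m³/s
Panel 2-3: Δb = 15.5 m, d̄ = (0.45+0.91)/2 = 0.68, v̄ = (0.62+0.86)/2 = 0.74 → q = 15.5×0.68×0.74 = 7.800 m³/s
Panel 3-4: Δb = 2.5 m, d̄ = (0.91+0.93)/2 = 0.92, v̄ = (0.86+0.86)/2 = 0.86 → q = 2.5×0.92×0.86 = 1.978 m³/s
Panel 4-5: Δb = 6.1 m, d̄ = (0.93+0.00)/2 = 0.465, v̄ = (0.86+0.00)/2 = 0.43 → q = 6.1×0.465×0.43 = 1.220 m³/s
Q = Σ q = 11.11 m³/s

11.1 m³/s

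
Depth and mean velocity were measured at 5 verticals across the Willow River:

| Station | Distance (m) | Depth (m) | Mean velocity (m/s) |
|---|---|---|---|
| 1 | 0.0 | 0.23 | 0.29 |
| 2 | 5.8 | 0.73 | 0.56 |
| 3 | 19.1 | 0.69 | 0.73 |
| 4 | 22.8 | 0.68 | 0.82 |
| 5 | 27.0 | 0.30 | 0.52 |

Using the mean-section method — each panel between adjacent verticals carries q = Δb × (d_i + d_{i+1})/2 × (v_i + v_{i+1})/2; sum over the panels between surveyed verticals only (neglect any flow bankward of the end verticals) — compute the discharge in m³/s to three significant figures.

Panel 1-2: Δb = 5.8 m, d̄ = (0.23+0.73)/2 = 0.48, v̄ = (0.29+0.56)/2 = 0.425 → q = 5.8×0.48×0.425 = 1.183 m³/s
Panel 2-3: Δb = 13.3 m, d̄ = (0.73+0.69)/2 = 0.71, v̄ = (0.56+0.73)/2 = 0.645 → q = 13.3×0.71×0.645 = 6.091 m³/s
Panel 3-4: Δb = 3.7 m, d̄ = (0.69+0.68)/2 = 0.685, v̄ = (0.73+0.82)/2 = 0.775 → q = 3.7×0.685×0.775 = 1.964 m³/s
Panel 4-5: Δb = 4.2 m, d̄ = (0.68+0.30)/2 = 0.49, v̄ = (0.82+0.52)/2 = 0.67 → q = 4.2×0.49×0.67 = 1.379 m³/s
Q = Σ q = 10.62 m³/s

10.6 m³/s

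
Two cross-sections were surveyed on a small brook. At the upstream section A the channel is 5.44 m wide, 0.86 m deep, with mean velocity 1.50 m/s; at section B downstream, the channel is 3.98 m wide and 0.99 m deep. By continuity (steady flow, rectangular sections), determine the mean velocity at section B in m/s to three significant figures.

1.78 m/s

Q = A₁V₁ = (5.44×0.86) × 1.50 = 7.018 m³/s
A₂ = 3.98 × 0.99 = 3.940 m²
V₂ = Q/A₂ = 7.018/3.940 = 1.781 m/s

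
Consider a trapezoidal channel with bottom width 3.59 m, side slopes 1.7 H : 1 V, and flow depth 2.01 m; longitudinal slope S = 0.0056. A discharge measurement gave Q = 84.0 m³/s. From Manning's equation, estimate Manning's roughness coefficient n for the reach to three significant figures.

A = (b + z·y)·y = (3.59 + 1.7×2.01)×2.01 = 14.08 m²
P = b + 2y√(1+z²) = 3.59 + 2×2.01×√(1+1.7²) = 11.52 m
R = A/P = 14.08/11.52 = 1.223 m
n = (1/Q)·A·R^(2/3)·S^(1/2) = (1/84.0) × 14.08 × 1.143 × 0.07483 = 0.01435

0.0143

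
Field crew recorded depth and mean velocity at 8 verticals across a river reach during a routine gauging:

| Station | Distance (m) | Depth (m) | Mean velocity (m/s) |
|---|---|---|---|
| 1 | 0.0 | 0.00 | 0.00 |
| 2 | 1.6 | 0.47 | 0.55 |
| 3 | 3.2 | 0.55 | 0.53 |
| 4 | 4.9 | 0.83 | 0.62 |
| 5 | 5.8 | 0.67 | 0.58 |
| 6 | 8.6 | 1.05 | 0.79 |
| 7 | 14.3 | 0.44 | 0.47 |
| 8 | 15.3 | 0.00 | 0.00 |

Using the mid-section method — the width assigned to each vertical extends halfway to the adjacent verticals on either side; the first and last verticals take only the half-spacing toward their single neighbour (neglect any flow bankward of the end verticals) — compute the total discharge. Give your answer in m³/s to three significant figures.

6.50 m³/s

w_2 = (3.2 − 0.0)/2 = 1.6 m; q_2 = 0.55 × 0.47 × 1.6 = 0.4136 m³/s
w_3 = (4.9 − 1.6)/2 = 1.65 m; q_3 = 0.53 × 0.55 × 1.65 = 0.4810 m³/s
w_4 = (5.8 − 3.2)/2 = 1.3 m; q_4 = 0.62 × 0.83 × 1.3 = 0.6690 m³/s
w_5 = (8.6 − 4.9)/2 = 1.85 m; q_5 = 0.58 × 0.67 × 1.85 = 0.7189 m³/s
w_6 = (14.3 − 5.8)/2 = 4.25 m; q_6 = 0.79 × 1.05 × 4.25 = 3.525 m³/s
w_7 = (15.3 − 8.6)/2 = 3.35 m; q_7 = 0.47 × 0.44 × 3.35 = 0.6928 m³/s
Stations 1, 8 contribute zero (depth or velocity is 0).
Q = Σ qᵢ = 6.501 m³/s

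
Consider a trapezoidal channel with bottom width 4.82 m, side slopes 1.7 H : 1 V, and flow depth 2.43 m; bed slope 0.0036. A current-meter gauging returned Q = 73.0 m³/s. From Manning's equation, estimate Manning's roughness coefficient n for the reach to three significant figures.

0.0235

A = (b + z·y)·y = (4.82 + 1.7×2.43)×2.43 = 21.75 m²
P = b + 2y√(1+z²) = 4.82 + 2×2.43×√(1+1.7²) = 14.41 m
R = A/P = 21.75/14.41 = 1.510 m
n = (1/Q)·A·R^(2/3)·S^(1/2) = (1/73.0) × 21.75 × 1.316 × 0.06000 = 0.02353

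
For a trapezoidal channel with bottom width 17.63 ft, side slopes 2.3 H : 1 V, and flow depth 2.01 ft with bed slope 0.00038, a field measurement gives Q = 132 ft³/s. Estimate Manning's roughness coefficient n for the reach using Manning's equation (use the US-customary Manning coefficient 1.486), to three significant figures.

0.0135

A = (b + z·y)·y = (17.63 + 2.3×2.01)×2.01 = 44.73 ft²
P = b + 2y√(1+z²) = 17.63 + 2×2.01×√(1+2.3²) = 27.71 ft
R = A/P = 44.73/27.71 = 1.614 ft
n = (1.486/Q)·A·R^(2/3)·S^(1/2) = (1.486/132) × 44.73 × 1.376 × 0.01949 = 0.01351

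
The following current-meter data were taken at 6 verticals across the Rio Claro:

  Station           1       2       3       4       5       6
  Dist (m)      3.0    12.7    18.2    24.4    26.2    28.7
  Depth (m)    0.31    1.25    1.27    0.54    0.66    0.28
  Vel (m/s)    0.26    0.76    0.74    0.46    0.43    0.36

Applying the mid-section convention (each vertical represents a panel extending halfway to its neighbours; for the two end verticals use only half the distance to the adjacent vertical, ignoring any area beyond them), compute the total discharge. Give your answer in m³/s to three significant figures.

w_1 = (12.7 − 3.0)/2 = 4.85 m; q_1 = 0.26 × 0.31 × 4.85 = 0.3909 m³/s
w_2 = (18.2 − 3.0)/2 = 7.6 m; q_2 = 0.76 × 1.25 × 7.6 = 7.220 m³/s
w_3 = (24.4 − 12.7)/2 = 5.85 m; q_3 = 0.74 × 1.27 × 5.85 = 5.498 m³/s
w_4 = (26.2 − 18.2)/2 = 4 m; q_4 = 0.46 × 0.54 × 4 = 0.9936 m³/s
w_5 = (28.7 − 24.4)/2 = 2.15 m; q_5 = 0.43 × 0.66 × 2.15 = 0.6102 m³/s
w_6 = (28.7 − 26.2)/2 = 1.25 m; q_6 = 0.36 × 0.28 × 1.25 = 0.1260 m³/s
Q = Σ qᵢ = 14.84 m³/s

14.8 m³/s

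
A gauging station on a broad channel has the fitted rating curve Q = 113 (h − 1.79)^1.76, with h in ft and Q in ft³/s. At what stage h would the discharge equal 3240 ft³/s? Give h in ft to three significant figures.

8.52 ft

h − h₀ = (Q/C)^(1/b) = (3240/113)^(1/1.76) = 6.731 ft
h = 1.79 + 6.731 = 8.521 ft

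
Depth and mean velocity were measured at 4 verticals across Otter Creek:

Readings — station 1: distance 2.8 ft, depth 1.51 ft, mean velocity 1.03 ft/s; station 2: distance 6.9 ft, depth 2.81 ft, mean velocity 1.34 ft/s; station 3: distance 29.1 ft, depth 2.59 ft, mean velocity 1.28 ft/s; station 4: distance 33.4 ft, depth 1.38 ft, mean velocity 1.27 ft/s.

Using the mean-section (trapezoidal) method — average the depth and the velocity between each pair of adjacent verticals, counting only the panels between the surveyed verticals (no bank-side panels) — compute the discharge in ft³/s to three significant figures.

99.9 ft³/s

Panel 1-2: Δb = 4.1 ft, d̄ = (1.51+2.81)/2 = 2.16, v̄ = (1.03+1.34)/2 = 1.185 → q = 4.1×2.16×1.185 = 10.49 ft³/s
Panel 2-3: Δb = 22.2 ft, d̄ = (2.81+2.59)/2 = 2.7, v̄ = (1.34+1.28)/2 = 1.31 → q = 22.2×2.7×1.31 = 78.52 ft³/s
Panel 3-4: Δb = 4.3 ft, d̄ = (2.59+1.38)/2 = 1.985, v̄ = (1.28+1.27)/2 = 1.275 → q = 4.3×1.985×1.275 = 10.88 ft³/s
Q = Σ q = 99.90 ft³/s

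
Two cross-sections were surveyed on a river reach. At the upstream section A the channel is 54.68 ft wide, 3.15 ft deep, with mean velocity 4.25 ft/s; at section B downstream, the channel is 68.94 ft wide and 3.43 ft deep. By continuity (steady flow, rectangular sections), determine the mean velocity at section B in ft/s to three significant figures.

Q = A₁V₁ = (54.68×3.15) × 4.25 = 732.0 ft³/s
A₂ = 68.94 × 3.43 = 236.5 ft²
V₂ = Q/A₂ = 732.0/236.5 = 3.096 ft/s

3.10 ft/s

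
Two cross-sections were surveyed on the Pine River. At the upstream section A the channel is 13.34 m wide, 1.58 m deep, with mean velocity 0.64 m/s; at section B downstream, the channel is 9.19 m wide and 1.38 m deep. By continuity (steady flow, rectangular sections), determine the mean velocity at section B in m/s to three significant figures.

1.06 m/s

Q = A₁V₁ = (13.34×1.58) × 0.64 = 13.49 m³/s
A₂ = 9.19 × 1.38 = 12.68 m²
V₂ = Q/A₂ = 13.49/12.68 = 1.064 m/s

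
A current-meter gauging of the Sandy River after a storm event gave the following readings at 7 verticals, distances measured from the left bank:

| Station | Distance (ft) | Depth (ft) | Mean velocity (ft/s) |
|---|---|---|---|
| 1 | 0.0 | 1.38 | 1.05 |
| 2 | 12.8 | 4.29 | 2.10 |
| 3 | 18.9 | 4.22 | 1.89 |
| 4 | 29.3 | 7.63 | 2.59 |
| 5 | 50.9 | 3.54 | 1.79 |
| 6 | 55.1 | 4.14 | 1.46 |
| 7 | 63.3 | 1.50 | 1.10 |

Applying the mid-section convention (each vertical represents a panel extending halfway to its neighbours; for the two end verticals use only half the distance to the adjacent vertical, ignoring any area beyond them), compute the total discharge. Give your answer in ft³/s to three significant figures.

602 ft³/s

w_1 = (12.8 − 0.0)/2 = 6.4 ft; q_1 = 1.05 × 1.38 × 6.4 = 9.274 ft³/s
w_2 = (18.9 − 0.0)/2 = 9.45 ft; q_2 = 2.10 × 4.29 × 9.45 = 85.14 ft³/s
w_3 = (29.3 − 12.8)/2 = 8.25 ft; q_3 = 1.89 × 4.22 × 8.25 = 65.80 ft³/s
w_4 = (50.9 − 18.9)/2 = 16 ft; q_4 = 2.59 × 7.63 × 16 = 316.2 ft³/s
w_5 = (55.1 − 29.3)/2 = 12.9 ft; q_5 = 1.79 × 3.54 × 12.9 = 81.74 ft³/s
w_6 = (63.3 − 50.9)/2 = 6.2 ft; q_6 = 1.46 × 4.14 × 6.2 = 37.48 ft³/s
w_7 = (63.3 − 55.1)/2 = 4.1 ft; q_7 = 1.10 × 1.50 × 4.1 = 6.765 ft³/s
Q = Σ qᵢ = 602.4 ft³/s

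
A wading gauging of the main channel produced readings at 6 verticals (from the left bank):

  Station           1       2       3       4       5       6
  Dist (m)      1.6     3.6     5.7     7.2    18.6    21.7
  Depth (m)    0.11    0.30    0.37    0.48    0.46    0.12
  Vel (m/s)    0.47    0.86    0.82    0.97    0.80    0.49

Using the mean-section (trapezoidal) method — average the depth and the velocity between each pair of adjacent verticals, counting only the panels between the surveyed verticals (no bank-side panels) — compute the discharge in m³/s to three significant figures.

6.76 m³/s

Panel 1-2: Δb = 2 m, d̄ = (0.11+0.30)/2 = 0.205, v̄ = (0.47+0.86)/2 = 0.665 → q = 2×0.205×0.665 = 0.2727 m³/s
Panel 2-3: Δb = 2.1 m, d̄ = (0.30+0.37)/2 = 0.335, v̄ = (0.86+0.82)/2 = 0.84 → q = 2.1×0.335×0.84 = 0.5909 m³/s
Panel 3-4: Δb = 1.5 m, d̄ = (0.37+0.48)/2 = 0.425, v̄ = (0.82+0.97)/2 = 0.895 → q = 1.5×0.425×0.895 = 0.5706 m³/s
Panel 4-5: Δb = 11.4 m, d̄ = (0.48+0.46)/2 = 0.47, v̄ = (0.97+0.80)/2 = 0.885 → q = 11.4×0.47×0.885 = 4.742 m³/s
Panel 5-6: Δb = 3.1 m, d̄ = (0.46+0.12)/2 = 0.29, v̄ = (0.80+0.49)/2 = 0.645 → q = 3.1×0.29×0.645 = 0.5799 m³/s
Q = Σ q = 6.756 m³/s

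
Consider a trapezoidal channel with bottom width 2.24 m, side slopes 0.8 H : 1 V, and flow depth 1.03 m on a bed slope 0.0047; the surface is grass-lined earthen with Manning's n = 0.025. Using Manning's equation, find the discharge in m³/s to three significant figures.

A = (b + z·y)·y = (2.24 + 0.8×1.03)×1.03 = 3.156 m²
P = b + 2y√(1+z²) = 2.24 + 2×1.03×√(1+0.8²) = 4.878 m
R = A/P = 3.156/4.878 = 0.6470 m
Q = (1/n)·A·R^(2/3)·S^(1/2) = (1/0.025) × 3.156 × 0.6470^(2/3) × 0.0047^(1/2) = 6.474 m³/s

6.47 m³/s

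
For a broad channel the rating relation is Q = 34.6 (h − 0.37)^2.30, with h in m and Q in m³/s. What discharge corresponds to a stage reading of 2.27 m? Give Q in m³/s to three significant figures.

151 m³/s

Q = 34.6 × (2.27 − 0.37)^2.30 = 34.6 × 1.9^2.30 = 151.4 m³/s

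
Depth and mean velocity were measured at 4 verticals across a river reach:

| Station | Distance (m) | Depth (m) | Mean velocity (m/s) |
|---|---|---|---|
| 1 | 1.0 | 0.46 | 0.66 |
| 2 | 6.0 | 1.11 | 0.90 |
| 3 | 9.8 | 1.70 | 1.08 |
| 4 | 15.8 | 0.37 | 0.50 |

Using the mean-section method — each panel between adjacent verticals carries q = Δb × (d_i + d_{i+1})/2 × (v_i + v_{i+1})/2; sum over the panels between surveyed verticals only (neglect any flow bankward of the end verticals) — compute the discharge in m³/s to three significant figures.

13.3 m³/s

Panel 1-2: Δb = 5 m, d̄ = (0.46+1.11)/2 = 0.785, v̄ = (0.66+0.90)/2 = 0.78 → q = 5×0.785×0.78 = 3.062 m³/s
Panel 2-3: Δb = 3.8 m, d̄ = (1.11+1.70)/2 = 1.405, v̄ = (0.90+1.08)/2 = 0.99 → q = 3.8×1.405×0.99 = 5.286 m³/s
Panel 3-4: Δb = 6 m, d̄ = (1.70+0.37)/2 = 1.035, v̄ = (1.08+0.50)/2 = 0.79 → q = 6×1.035×0.79 = 4.906 m³/s
Q = Σ q = 13.25 m³/s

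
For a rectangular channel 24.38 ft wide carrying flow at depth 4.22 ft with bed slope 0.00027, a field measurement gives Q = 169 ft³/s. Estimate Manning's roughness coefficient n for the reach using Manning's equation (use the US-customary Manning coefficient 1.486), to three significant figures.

A = b·y = 24.38 × 4.22 = 102.9 ft²
P = b + 2y = 24.38 + 2×4.22 = 32.82 ft
R = A/P = 102.9/32.82 = 3.135 ft
n = (1.486/Q)·A·R^(2/3)·S^(1/2) = (1.486/169) × 102.9 × 2.142 × 0.01643 = 0.03184

0.0318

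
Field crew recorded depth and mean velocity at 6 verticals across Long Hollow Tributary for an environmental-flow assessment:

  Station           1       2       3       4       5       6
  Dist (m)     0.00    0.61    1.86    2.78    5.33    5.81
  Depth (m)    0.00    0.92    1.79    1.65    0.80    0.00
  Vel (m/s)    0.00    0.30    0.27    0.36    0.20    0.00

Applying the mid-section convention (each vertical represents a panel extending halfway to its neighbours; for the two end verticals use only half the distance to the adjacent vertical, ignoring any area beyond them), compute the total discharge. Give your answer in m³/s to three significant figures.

2.05 m³/s

w_2 = (1.86 − 0.00)/2 = 0.93 m; q_2 = 0.30 × 0.92 × 0.93 = 0.2567 m³/s
w_3 = (2.78 − 0.61)/2 = 1.085 m; q_3 = 0.27 × 1.79 × 1.085 = 0.5244 m³/s
w_4 = (5.33 − 1.86)/2 = 1.735 m; q_4 = 0.36 × 1.65 × 1.735 = 1.031 m³/s
w_5 = (5.81 − 2.78)/2 = 1.515 m; q_5 = 0.20 × 0.80 × 1.515 = 0.2424 m³/s
Stations 1, 6 contribute zero (depth or velocity is 0).
Q = Σ qᵢ = 2.054 m³/s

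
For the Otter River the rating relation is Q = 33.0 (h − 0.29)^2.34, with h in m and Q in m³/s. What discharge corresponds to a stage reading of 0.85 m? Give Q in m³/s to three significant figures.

Q = 33.0 × (0.85 − 0.29)^2.34 = 33.0 × 0.56^2.34 = 8.497 m³/s

8.50 m³/s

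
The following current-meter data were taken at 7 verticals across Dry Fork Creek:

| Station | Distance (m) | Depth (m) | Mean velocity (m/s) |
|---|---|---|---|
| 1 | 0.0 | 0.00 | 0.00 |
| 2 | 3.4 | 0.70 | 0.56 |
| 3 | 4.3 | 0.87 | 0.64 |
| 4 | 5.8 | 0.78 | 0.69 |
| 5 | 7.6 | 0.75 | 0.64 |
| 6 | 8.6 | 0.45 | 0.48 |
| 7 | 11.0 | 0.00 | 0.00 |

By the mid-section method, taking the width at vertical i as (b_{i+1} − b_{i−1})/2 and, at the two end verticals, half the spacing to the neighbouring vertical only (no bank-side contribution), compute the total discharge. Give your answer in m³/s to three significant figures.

w_2 = (4.3 − 0.0)/2 = 2.15 m; q_2 = 0.56 × 0.70 × 2.15 = 0.8428 m³/s
w_3 = (5.8 − 3.4)/2 = 1.2 m; q_3 = 0.64 × 0.87 × 1.2 = 0.6682 m³/s
w_4 = (7.6 − 4.3)/2 = 1.65 m; q_4 = 0.69 × 0.78 × 1.65 = 0.8880 m³/s
w_5 = (8.6 − 5.8)/2 = 1.4 m; q_5 = 0.64 × 0.75 × 1.4 = 0.6720 m³/s
w_6 = (11.0 − 7.6)/2 = 1.7 m; q_6 = 0.48 × 0.45 × 1.7 = 0.3672 m³/s
Stations 1, 7 contribute zero (depth or velocity is 0).
Q = Σ qᵢ = 3.438 m³/s

3.44 m³/s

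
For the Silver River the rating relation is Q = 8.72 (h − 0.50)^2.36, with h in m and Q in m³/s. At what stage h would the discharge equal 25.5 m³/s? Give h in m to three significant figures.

2.08 m

h − h₀ = (Q/C)^(1/b) = (25.5/8.72)^(1/2.36) = 1.576 m
h = 0.50 + 1.576 = 2.076 m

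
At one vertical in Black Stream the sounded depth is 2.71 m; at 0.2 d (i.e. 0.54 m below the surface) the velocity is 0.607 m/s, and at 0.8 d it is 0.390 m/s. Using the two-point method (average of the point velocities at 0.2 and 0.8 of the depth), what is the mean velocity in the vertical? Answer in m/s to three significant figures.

0.499 m/s

v̄ = (0.607 + 0.390) / 2 = 0.4985 m/s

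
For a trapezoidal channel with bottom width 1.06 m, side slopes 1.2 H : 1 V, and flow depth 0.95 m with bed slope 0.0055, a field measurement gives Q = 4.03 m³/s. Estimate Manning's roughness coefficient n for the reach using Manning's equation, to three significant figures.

A = (b + z·y)·y = (1.06 + 1.2×0.95)×0.95 = 2.090 m²
P = b + 2y√(1+z²) = 1.06 + 2×0.95×√(1+1.2²) = 4.028 m
R = A/P = 2.090/4.028 = 0.5189 m
n = (1/Q)·A·R^(2/3)·S^(1/2) = (1/4.03) × 2.090 × 0.6457 × 0.07416 = 0.02484

0.0248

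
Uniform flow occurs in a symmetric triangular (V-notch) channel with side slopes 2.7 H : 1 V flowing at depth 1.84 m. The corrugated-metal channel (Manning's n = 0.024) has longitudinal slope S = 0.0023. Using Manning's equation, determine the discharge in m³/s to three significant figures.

16.6 m³/s

A = z·y² = 2.7×1.84² = 9.141 m²
P = 2y√(1+z²) = 2×1.84×√(1+2.7²) = 10.60 m
R = A/P = 9.141/10.60 = 0.8627 m
Q = (1/n)·A·R^(2/3)·S^(1/2) = (1/0.024) × 9.141 × 0.8627^(2/3) × 0.0023^(1/2) = 16.55 m³/s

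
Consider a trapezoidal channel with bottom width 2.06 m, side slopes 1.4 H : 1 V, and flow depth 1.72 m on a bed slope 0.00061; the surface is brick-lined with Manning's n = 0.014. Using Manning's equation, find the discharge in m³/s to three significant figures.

13.2 m³/s

A = (b + z·y)·y = (2.06 + 1.4×1.72)×1.72 = 7.685 m²
P = b + 2y√(1+z²) = 2.06 + 2×1.72×√(1+1.4²) = 7.978 m
R = A/P = 7.685/7.978 = 0.9632 m
Q = (1/n)·A·R^(2/3)·S^(1/2) = (1/0.014) × 7.685 × 0.9632^(2/3) × 0.00061^(1/2) = 13.22 m³/s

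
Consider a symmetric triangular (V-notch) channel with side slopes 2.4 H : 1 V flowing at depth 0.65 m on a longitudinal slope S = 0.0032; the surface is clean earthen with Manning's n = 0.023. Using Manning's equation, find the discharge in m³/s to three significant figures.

A = z·y² = 2.4×0.65² = 1.014 m²
P = 2y√(1+z²) = 2×0.65×√(1+2.4²) = 3.380 m
R = A/P = 1.014/3.380 = 0.3000 m
Q = (1/n)·A·R^(2/3)·S^(1/2) = (1/0.023) × 1.014 × 0.3000^(2/3) × 0.0032^(1/2) = 1.118 m³/s

1.12 m³/s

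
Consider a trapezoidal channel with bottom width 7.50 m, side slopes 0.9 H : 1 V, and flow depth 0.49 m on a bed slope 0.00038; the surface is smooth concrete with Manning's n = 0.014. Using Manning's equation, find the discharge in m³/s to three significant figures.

3.14 m³/s

A = (b + z·y)·y = (7.50 + 0.9×0.49)×0.49 = 3.891 m²
P = b + 2y√(1+z²) = 7.50 + 2×0.49×√(1+0.9²) = 8.818 m
R = A/P = 3.891/8.818 = 0.4412 m
Q = (1/n)·A·R^(2/3)·S^(1/2) = (1/0.014) × 3.891 × 0.4412^(2/3) × 0.00038^(1/2) = 3.140 m³/s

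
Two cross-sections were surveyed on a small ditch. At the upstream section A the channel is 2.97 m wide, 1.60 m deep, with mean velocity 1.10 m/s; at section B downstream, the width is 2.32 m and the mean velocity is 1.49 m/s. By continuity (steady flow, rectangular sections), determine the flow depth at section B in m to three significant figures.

Q = A₁V₁ = (2.97×1.60) × 1.10 = 5.227 m³/s
d₂ = Q/(b₂ V₂) = 5.227/(2.32×1.49) = 1.512 m

1.51 m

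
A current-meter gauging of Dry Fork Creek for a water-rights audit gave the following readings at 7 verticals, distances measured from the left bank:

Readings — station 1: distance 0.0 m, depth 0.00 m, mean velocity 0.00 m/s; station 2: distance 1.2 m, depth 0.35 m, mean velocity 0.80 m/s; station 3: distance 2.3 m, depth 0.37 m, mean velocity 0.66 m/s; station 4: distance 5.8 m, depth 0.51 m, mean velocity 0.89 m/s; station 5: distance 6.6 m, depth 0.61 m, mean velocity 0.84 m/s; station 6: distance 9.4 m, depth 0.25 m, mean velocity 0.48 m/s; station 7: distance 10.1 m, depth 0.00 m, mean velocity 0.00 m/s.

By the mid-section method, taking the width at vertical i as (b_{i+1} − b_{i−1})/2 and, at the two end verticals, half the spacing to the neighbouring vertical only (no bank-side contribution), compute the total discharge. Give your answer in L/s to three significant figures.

w_2 = (2.3 − 0.0)/2 = 1.15 m; q_2 = 0.80 × 0.35 × 1.15 = 0.3220 m³/s
w_3 = (5.8 − 1.2)/2 = 2.3 m; q_3 = 0.66 × 0.37 × 2.3 = 0.5617 m³/s
w_4 = (6.6 − 2.3)/2 = 2.15 m; q_4 = 0.89 × 0.51 × 2.15 = 0.9759 m³/s
w_5 = (9.4 − 5.8)/2 = 1.8 m; q_5 = 0.84 × 0.61 × 1.8 = 0.9223 m³/s
w_6 = (10.1 − 6.6)/2 = 1.75 m; q_6 = 0.48 × 0.25 × 1.75 = 0.2100 m³/s
Stations 1, 7 contribute zero (depth or velocity is 0).
Q = Σ qᵢ = 2.992 m³/s
= 2.992 × 1000 = 2992 L/s

2990 L/s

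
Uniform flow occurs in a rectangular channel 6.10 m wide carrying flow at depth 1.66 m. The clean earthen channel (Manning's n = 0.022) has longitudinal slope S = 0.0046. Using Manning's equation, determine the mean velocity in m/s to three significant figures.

3.24 m/s

A = b·y = 6.10 × 1.66 = 10.13 m²
P = b + 2y = 6.10 + 2×1.66 = 9.420 m
R = A/P = 10.13/9.420 = 1.075 m
Q = (1/n)·A·R^(2/3)·S^(1/2) = (1/0.022) × 10.13 × 1.075^(2/3) × 0.0046^(1/2) = 32.76 m³/s
V = Q/A = 32.76/10.13 = 3.235 m/s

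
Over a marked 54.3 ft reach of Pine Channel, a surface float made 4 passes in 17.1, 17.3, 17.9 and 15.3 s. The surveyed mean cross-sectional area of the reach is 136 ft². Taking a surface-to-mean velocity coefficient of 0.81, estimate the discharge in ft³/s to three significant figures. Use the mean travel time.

t̄ = (17.1 + 17.3 + 17.9 + 15.3) / 4 = 16.9 s
v_surface = L / t̄ = 54.3 / 16.9 = 3.213 ft/s
v_mean = 0.81 × 3.213 = 2.603 ft/s
Q = A × v_mean = 136 × 2.603 = 353.9 ft³/s

354 ft³/s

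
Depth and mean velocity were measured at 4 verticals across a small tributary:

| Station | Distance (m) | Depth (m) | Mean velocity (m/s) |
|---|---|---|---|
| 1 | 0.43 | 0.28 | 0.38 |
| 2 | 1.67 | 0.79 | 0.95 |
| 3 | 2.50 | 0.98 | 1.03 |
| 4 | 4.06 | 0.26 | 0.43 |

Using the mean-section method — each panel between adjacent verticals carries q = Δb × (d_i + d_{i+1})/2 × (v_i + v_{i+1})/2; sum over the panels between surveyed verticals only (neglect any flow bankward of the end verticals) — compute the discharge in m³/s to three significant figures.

Panel 1-2: Δb = 1.24 m, d̄ = (0.28+0.79)/2 = 0.535, v̄ = (0.38+0.95)/2 = 0.665 → q = 1.24×0.535×0.665 = 0.4412 m³/s
Panel 2-3: Δb = 0.83 m, d̄ = (0.79+0.98)/2 = 0.885, v̄ = (0.95+1.03)/2 = 0.99 → q = 0.83×0.885×0.99 = 0.7272 m³/s
Panel 3-4: Δb = 1.56 m, d̄ = (0.98+0.26)/2 = 0.62, v̄ = (1.03+0.43)/2 = 0.73 → q = 1.56×0.62×0.73 = 0.7061 m³/s
Q = Σ q = 1.874 m³/s

1.87 m³/s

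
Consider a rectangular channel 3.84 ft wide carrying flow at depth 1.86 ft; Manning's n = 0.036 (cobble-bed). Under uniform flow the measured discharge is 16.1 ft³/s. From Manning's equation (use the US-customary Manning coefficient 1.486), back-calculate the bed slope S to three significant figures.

0.00322

A = b·y = 3.84 × 1.86 = 7.142 ft²
P = b + 2y = 3.84 + 2×1.86 = 7.560 ft
R = A/P = 7.142/7.560 = 0.9448 ft
S = (Q·n / (1.486·A·R^(2/3)))² = (16.1×0.036 / (1.486×7.142×0.9628))² = 0.003217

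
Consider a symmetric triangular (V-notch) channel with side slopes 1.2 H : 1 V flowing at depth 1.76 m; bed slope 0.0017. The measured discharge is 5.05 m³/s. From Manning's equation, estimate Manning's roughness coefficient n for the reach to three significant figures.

A = z·y² = 1.2×1.76² = 3.717 m²
P = 2y√(1+z²) = 2×1.76×√(1+1.2²) = 5.498 m
R = A/P = 3.717/5.498 = 0.6760 m
n = (1/Q)·A·R^(2/3)·S^(1/2) = (1/5.05) × 3.717 × 0.7703 × 0.04123 = 0.02338

0.0234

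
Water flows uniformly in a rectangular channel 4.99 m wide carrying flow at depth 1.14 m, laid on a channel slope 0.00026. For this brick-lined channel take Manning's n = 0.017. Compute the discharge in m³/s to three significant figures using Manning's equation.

A = b·y = 4.99 × 1.14 = 5.689 m²
P = b + 2y = 4.99 + 2×1.14 = 7.270 m
R = A/P = 5.689/7.270 = 0.7825 m
Q = (1/n)·A·R^(2/3)·S^(1/2) = (1/0.017) × 5.689 × 0.7825^(2/3) × 0.00026^(1/2) = 4.582 m³/s

4.58 m³/s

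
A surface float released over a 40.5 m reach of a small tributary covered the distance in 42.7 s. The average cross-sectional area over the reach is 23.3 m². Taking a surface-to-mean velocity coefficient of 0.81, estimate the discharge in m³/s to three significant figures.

17.9 m³/s

v_surface = L / t̄ = 40.5 / 42.7 = 0.9485 m/s
v_mean = 0.81 × 0.9485 = 0.7683 m/s
Q = A × v_mean = 23.3 × 0.7683 = 17.90 m³/s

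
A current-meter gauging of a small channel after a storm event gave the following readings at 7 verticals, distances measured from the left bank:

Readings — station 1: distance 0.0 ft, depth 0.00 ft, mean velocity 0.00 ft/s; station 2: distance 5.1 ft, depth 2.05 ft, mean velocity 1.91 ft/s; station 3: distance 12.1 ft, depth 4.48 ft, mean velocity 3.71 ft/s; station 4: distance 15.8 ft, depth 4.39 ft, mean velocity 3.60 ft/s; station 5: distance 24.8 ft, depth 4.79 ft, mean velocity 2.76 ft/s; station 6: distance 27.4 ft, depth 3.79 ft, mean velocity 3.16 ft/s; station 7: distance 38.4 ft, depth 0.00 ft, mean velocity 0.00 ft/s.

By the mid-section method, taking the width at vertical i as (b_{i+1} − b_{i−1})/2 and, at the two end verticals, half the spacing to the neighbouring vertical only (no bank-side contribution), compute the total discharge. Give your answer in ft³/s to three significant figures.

371 ft³/s

w_2 = (12.1 − 0.0)/2 = 6.05 ft; q_2 = 1.91 × 2.05 × 6.05 = 23.69 ft³/s
w_3 = (15.8 − 5.1)/2 = 5.35 ft; q_3 = 3.71 × 4.48 × 5.35 = 88.92 ft³/s
w_4 = (24.8 − 12.1)/2 = 6.35 ft; q_4 = 3.60 × 4.39 × 6.35 = 100.4 ft³/s
w_5 = (27.4 − 15.8)/2 = 5.8 ft; q_5 = 2.76 × 4.79 × 5.8 = 76.68 ft³/s
w_6 = (38.4 − 24.8)/2 = 6.8 ft; q_6 = 3.16 × 3.79 × 6.8 = 81.44 ft³/s
Stations 1, 7 contribute zero (depth or velocity is 0).
Q = Σ qᵢ = 371.1 ft³/s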